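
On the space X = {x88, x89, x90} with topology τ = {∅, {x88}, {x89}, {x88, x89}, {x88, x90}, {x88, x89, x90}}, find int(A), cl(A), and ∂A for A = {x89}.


int(A) = {x89}, cl(A) = {x89}, ∂A = ∅.

Closed sets in (X, τ) are complements of opens:
  closed(X, τ) = {∅, {x89}, {x90}, {x88, x90}, {x89, x90}, {x88, x89, x90}}.
int(A) = ⋃ {U ∈ τ : U ⊆ A}. Opens contained in A: ∅, {x89}.
Taking the union of these: int(A) = {x89}.
cl(A) = ⋂ {C closed : A ⊆ C}. Closed sets containing A: {x89}, {x89, x90}, {x88, x89, x90}.
Intersecting these: cl(A) = {x89}.
∂A = cl(A) ∖ int(A) = {x89} ∖ {x89} = ∅.


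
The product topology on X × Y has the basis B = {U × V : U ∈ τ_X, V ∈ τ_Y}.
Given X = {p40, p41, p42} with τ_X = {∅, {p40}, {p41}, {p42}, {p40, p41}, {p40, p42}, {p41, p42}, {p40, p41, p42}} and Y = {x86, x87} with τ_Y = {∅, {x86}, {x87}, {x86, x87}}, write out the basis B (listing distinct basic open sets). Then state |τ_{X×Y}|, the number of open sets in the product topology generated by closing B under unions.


Basis B = {∅ × ∅, {p40} × {x86}, {p40} × {x87}, {p41} × {x86}, {p41} × {x87}, {p42} × {x86}, {p42} × {x87}, {p40} × {x86, x87}, {p40, p41} × {x86}, {p40, p42} × {x86}, {p40, p41} × {x87}, {p40, p42} × {x87}, {p41} × {x86, x87}, {p41, p42} × {x86}, {p41, p42} × {x87}, {p42} × {x86, x87}, {p40, p41, p42} × {x86}, {p40, p41, p42} × {x87}, {p40, p41} × {x86, x87}, {p40, p42} × {x86, x87}, {p41, p42} × {x86, x87}, {p40, p41, p42} × {x86, x87}}; |τ_{X×Y}| = 64.

Enumerate products U × V with U ∈ τ_X, V ∈ τ_Y (deduplicated):
  ∅ × ∅ = {} (∅)
  {p40} × {x86} = {(p40,x86)}
  {p40} × {x87} = {(p40,x87)}
  {p41} × {x86} = {(p41,x86)}
  {p41} × {x87} = {(p41,x87)}
  {p42} × {x86} = {(p42,x86)}
  {p42} × {x87} = {(p42,x87)}
  {p40} × {x86, x87} = {(p40,x86), (p40,x87)}
  {p40, p41} × {x86} = {(p40,x86), (p41,x86)}
  {p40, p42} × {x86} = {(p40,x86), (p42,x86)}
  {p40, p41} × {x87} = {(p40,x87), (p41,x87)}
  {p40, p42} × {x87} = {(p40,x87), (p42,x87)}
  {p41} × {x86, x87} = {(p41,x86), (p41,x87)}
  {p41, p42} × {x86} = {(p41,x86), (p42,x86)}
  {p41, p42} × {x87} = {(p41,x87), (p42,x87)}
  {p42} × {x86, x87} = {(p42,x86), (p42,x87)}
  {p40, p41, p42} × {x86} = {(p40,x86), (p41,x86), (p42,x86)}
  {p40, p41, p42} × {x87} = {(p40,x87), (p41,x87), (p42,x87)}
  {p40, p41} × {x86, x87} = {(p40,x86), (p40,x87), (p41,x86), (p41,x87)}
  {p40, p42} × {x86, x87} = {(p40,x86), (p40,x87), (p42,x86), (p42,x87)}
  {p41, p42} × {x86, x87} = {(p41,x86), (p41,x87), (p42,x86), (p42,x87)}
  {p40, p41, p42} × {x86, x87} = {(p40,x86), (p40,x87), (p41,x86), (p41,x87), (p42,x86), (p42,x87)}
These 22 distinct sets form the basis B.
Close under arbitrary unions to get τ_{X×Y}; counting gives |τ_{X×Y}| = 64.


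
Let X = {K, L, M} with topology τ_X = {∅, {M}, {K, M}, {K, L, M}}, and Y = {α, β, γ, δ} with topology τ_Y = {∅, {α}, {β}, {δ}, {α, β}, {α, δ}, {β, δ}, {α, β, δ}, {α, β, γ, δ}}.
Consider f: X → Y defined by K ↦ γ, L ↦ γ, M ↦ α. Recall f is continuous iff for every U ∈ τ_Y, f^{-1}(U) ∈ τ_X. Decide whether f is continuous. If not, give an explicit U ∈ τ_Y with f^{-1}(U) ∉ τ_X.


f IS continuous.

Compute f^{-1}(U) for each U ∈ τ_Y:
  U = ∅: f^{-1}(U) = ∅ ∈ τ_X ✓.
  U = {α}: f^{-1}(U) = {M} ∈ τ_X ✓.
  U = {β}: f^{-1}(U) = ∅ ∈ τ_X ✓.
  U = {δ}: f^{-1}(U) = ∅ ∈ τ_X ✓.
  U = {α, β}: f^{-1}(U) = {M} ∈ τ_X ✓.
  U = {α, δ}: f^{-1}(U) = {M} ∈ τ_X ✓.
  U = {β, δ}: f^{-1}(U) = ∅ ∈ τ_X ✓.
  U = {α, β, δ}: f^{-1}(U) = {M} ∈ τ_X ✓.
  U = {α, β, γ, δ}: f^{-1}(U) = {K, L, M} ∈ τ_X ✓.
Every preimage lies in τ_X, so f IS continuous.


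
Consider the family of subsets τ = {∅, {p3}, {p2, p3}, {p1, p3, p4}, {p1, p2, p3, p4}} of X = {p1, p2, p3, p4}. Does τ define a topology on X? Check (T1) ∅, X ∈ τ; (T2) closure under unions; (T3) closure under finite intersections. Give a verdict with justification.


τ IS a topology on X.

Axiom (T1): ∅ ∈ τ? Yes; X ∈ τ? Yes.
Axiom (T2/T3): check pairwise unions and intersections of members of τ.
All pairwise intersections and unions checked — each lies in τ. Therefore τ satisfies (T1), (T2), (T3): it IS a topology on X.


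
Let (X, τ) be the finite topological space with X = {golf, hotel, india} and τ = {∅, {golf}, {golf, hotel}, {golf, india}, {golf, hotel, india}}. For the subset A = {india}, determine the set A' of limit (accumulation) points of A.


A' = ∅

For each x ∈ X, list the open sets U ∈ τ with x ∈ U, then check whether U ∩ (A ∖ {x}) ≠ ∅ for every such U.
  x = golf: open {golf} ∋ x has {golf} ∩ (A ∖ {golf}) = ∅, so x is NOT a limit point.
  x = hotel: open {golf, hotel} ∋ x has {golf, hotel} ∩ (A ∖ {hotel}) = ∅, so x is NOT a limit point.
  x = india: open {golf, india} ∋ x has {golf, india} ∩ (A ∖ {india}) = ∅, so x is NOT a limit point.
Collecting: A' = ∅.


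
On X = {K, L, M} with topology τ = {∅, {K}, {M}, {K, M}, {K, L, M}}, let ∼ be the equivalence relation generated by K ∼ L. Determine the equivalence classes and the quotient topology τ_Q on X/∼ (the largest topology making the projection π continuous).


X/∼ = {[K=L], [M]}; |τ_Q| = 3.

Equivalence classes: [K=L], [M].
Quotient map π: X → X/∼ sends K ↦ [K=L], L ↦ [K=L], M ↦ [M].
For each subset V ⊆ X/∼, compute π^{-1}(V) ⊆ X and check whether π^{-1}(V) ∈ τ. V is open in τ_Q iff π^{-1}(V) ∈ τ.
  V = {}: π^{-1}(V) = ∅ ∈ τ ✓.
  V = {[K=L]}: π^{-1}(V) = {K, L} ∉ τ ✗.
  V = {[M]}: π^{-1}(V) = {M} ∈ τ ✓.
  V = {[K=L], [M]}: π^{-1}(V) = {K, L, M} ∈ τ ✓.
Open sets in the quotient: τ_Q = {{}, {[M]}, {[K=L], [M]}} (3 elements).


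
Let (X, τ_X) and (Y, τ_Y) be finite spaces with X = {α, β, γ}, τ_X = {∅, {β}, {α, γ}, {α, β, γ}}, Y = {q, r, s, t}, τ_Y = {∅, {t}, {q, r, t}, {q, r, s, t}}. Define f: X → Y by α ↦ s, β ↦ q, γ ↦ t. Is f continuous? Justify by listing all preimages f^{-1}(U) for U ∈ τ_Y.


f is NOT continuous.

Compute f^{-1}(U) for each U ∈ τ_Y:
  U = ∅: f^{-1}(U) = ∅ ∈ τ_X ✓.
  U = {t}: f^{-1}(U) = {γ} ∉ τ_X ✗.
  U = {q, r, t}: f^{-1}(U) = {β, γ} ∉ τ_X ✗.
  U = {q, r, s, t}: f^{-1}(U) = {α, β, γ} ∈ τ_X ✓.
Found U = {t} with f^{-1}(U) = {γ} not in τ_X. Therefore f is NOT continuous.


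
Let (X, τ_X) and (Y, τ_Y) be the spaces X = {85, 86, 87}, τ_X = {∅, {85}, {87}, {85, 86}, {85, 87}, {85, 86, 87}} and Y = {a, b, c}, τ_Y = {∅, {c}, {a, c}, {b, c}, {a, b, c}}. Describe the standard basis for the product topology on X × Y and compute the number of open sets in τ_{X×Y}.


Basis B = {∅ × ∅, {85} × {c}, {87} × {c}, {85} × {a, c}, {85} × {b, c}, {85, 86} × {c}, {85, 87} × {c}, {87} × {a, c}, {87} × {b, c}, {85} × {a, b, c}, {85, 86, 87} × {c}, {87} × {a, b, c}, {85, 86} × {a, c}, {85, 87} × {a, c}, {85, 86} × {b, c}, {85, 87} × {b, c}, {85, 86} × {a, b, c}, {85, 87} × {a, b, c}, {85, 86, 87} × {a, c}, {85, 86, 87} × {b, c}, {85, 86, 87} × {a, b, c}}; |τ_{X×Y}| = 70.

Enumerate products U × V with U ∈ τ_X, V ∈ τ_Y (deduplicated):
  ∅ × ∅ = {} (∅)
  {85} × {c} = {(85,c)}
  {87} × {c} = {(87,c)}
  {85} × {a, c} = {(85,a), (85,c)}
  {85} × {b, c} = {(85,b), (85,c)}
  {85, 86} × {c} = {(85,c), (86,c)}
  {85, 87} × {c} = {(85,c), (87,c)}
  {87} × {a, c} = {(87,a), (87,c)}
  {87} × {b, c} = {(87,b), (87,c)}
  {85} × {a, b, c} = {(85,a), (85,b), (85,c)}
  {85, 86, 87} × {c} = {(85,c), (86,c), (87,c)}
  {87} × {a, b, c} = {(87,a), (87,b), (87,c)}
  {85, 86} × {a, c} = {(85,a), (85,c), (86,a), (86,c)}
  {85, 87} × {a, c} = {(85,a), (85,c), (87,a), (87,c)}
  {85, 86} × {b, c} = {(85,b), (85,c), (86,b), (86,c)}
  {85, 87} × {b, c} = {(85,b), (85,c), (87,b), (87,c)}
  {85, 86} × {a, b, c} = {(85,a), (85,b), (85,c), (86,a), (86,b), (86,c)}
  {85, 87} × {a, b, c} = {(85,a), (85,b), (85,c), (87,a), (87,b), (87,c)}
  {85, 86, 87} × {a, c} = {(85,a), (85,c), (86,a), (86,c), (87,a), (87,c)}
  {85, 86, 87} × {b, c} = {(85,b), (85,c), (86,b), (86,c), (87,b), (87,c)}
  {85, 86, 87} × {a, b, c} = {(85,a), (85,b), (85,c), (86,a), (86,b), (86,c), (87,a), (87,b), (87,c)}
These 21 distinct sets form the basis B.
Close under arbitrary unions to get τ_{X×Y}; counting gives |τ_{X×Y}| = 70.


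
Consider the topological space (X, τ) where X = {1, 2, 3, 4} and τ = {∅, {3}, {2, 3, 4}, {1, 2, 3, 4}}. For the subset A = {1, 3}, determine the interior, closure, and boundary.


int(A) = {3}, cl(A) = {1, 2, 3, 4}, ∂A = {1, 2, 4}.

Closed sets in (X, τ) are complements of opens:
  closed(X, τ) = {∅, {1}, {1, 2, 4}, {1, 2, 3, 4}}.
int(A) = ⋃ {U ∈ τ : U ⊆ A}. Opens contained in A: ∅, {3}.
Taking the union of these: int(A) = {3}.
cl(A) = ⋂ {C closed : A ⊆ C}. Closed sets containing A: {1, 2, 3, 4}.
Intersecting these: cl(A) = {1, 2, 3, 4}.
∂A = cl(A) ∖ int(A) = {1, 2, 3, 4} ∖ {3} = {1, 2, 4}.


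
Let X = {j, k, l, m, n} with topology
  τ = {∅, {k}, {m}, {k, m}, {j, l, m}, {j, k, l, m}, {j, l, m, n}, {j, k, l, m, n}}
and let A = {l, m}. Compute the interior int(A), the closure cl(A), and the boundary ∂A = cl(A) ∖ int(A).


int(A) = {m}, cl(A) = {j, l, m, n}, ∂A = {j, l, n}.

Closed sets in (X, τ) are complements of opens:
  closed(X, τ) = {∅, {k}, {n}, {k, n}, {j, l, n}, {j, k, l, n}, {j, l, m, n}, {j, k, l, m, n}}.
int(A) = ⋃ {U ∈ τ : U ⊆ A}. Opens contained in A: ∅, {m}.
Taking the union of these: int(A) = {m}.
cl(A) = ⋂ {C closed : A ⊆ C}. Closed sets containing A: {j, l, m, n}, {j, k, l, m, n}.
Intersecting these: cl(A) = {j, l, m, n}.
∂A = cl(A) ∖ int(A) = {j, l, m, n} ∖ {m} = {j, l, n}.


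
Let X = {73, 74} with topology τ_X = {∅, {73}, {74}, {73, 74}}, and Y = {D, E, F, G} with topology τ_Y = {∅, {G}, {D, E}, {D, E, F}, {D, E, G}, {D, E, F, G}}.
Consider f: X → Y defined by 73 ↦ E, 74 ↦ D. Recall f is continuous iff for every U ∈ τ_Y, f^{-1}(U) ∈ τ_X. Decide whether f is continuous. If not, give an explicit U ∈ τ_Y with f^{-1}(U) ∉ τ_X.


f IS continuous.

Compute f^{-1}(U) for each U ∈ τ_Y:
  U = ∅: f^{-1}(U) = ∅ ∈ τ_X ✓.
  U = {G}: f^{-1}(U) = ∅ ∈ τ_X ✓.
  U = {D, E}: f^{-1}(U) = {73, 74} ∈ τ_X ✓.
  U = {D, E, F}: f^{-1}(U) = {73, 74} ∈ τ_X ✓.
  U = {D, E, G}: f^{-1}(U) = {73, 74} ∈ τ_X ✓.
  U = {D, E, F, G}: f^{-1}(U) = {73, 74} ∈ τ_X ✓.
Every preimage lies in τ_X, so f IS continuous.


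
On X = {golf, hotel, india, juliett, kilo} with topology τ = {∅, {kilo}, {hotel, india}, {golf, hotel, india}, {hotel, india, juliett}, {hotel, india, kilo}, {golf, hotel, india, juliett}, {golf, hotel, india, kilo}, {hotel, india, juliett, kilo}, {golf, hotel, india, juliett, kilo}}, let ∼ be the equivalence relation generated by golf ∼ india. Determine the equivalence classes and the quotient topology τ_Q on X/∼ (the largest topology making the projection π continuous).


X/∼ = {[golf=india], [hotel], [juliett], [kilo]}; |τ_Q| = 6.

Equivalence classes: [golf=india], [hotel], [juliett], [kilo].
Quotient map π: X → X/∼ sends golf ↦ [golf=india], hotel ↦ [hotel], india ↦ [golf=india], juliett ↦ [juliett], kilo ↦ [kilo].
For each subset V ⊆ X/∼, compute π^{-1}(V) ⊆ X and check whether π^{-1}(V) ∈ τ. V is open in τ_Q iff π^{-1}(V) ∈ τ.
  V = {}: π^{-1}(V) = ∅ ∈ τ ✓.
  V = {[golf=india]}: π^{-1}(V) = {golf, india} ∉ τ ✗.
  V = {[hotel]}: π^{-1}(V) = {hotel} ∉ τ ✗.
  V = {[golf=india], [hotel]}: π^{-1}(V) = {golf, hotel, india} ∈ τ ✓.
  V = {[juliett]}: π^{-1}(V) = {juliett} ∉ τ ✗.
  V = {[golf=india], [juliett]}: π^{-1}(V) = {golf, india, juliett} ∉ τ ✗.
  V = {[hotel], [juliett]}: π^{-1}(V) = {hotel, juliett} ∉ τ ✗.
  V = {[golf=india], [hotel], [juliett]}: π^{-1}(V) = {golf, hotel, india, juliett} ∈ τ ✓.
  V = {[kilo]}: π^{-1}(V) = {kilo} ∈ τ ✓.
  V = {[golf=india], [kilo]}: π^{-1}(V) = {golf, india, kilo} ∉ τ ✗.
  V = {[hotel], [kilo]}: π^{-1}(V) = {hotel, kilo} ∉ τ ✗.
  V = {[golf=india], [hotel], [kilo]}: π^{-1}(V) = {golf, hotel, india, kilo} ∈ τ ✓.
  V = {[juliett], [kilo]}: π^{-1}(V) = {juliett, kilo} ∉ τ ✗.
  V = {[golf=india], [juliett], [kilo]}: π^{-1}(V) = {golf, india, juliett, kilo} ∉ τ ✗.
  V = {[hotel], [juliett], [kilo]}: π^{-1}(V) = {hotel, juliett, kilo} ∉ τ ✗.
  V = {[golf=india], [hotel], [juliett], [kilo]}: π^{-1}(V) = {golf, hotel, india, juliett, kilo} ∈ τ ✓.
Open sets in the quotient: τ_Q = {{}, {[golf=india], [hotel]}, {[golf=india], [hotel], [juliett]}, {[kilo]}, {[golf=india], [hotel], [kilo]}, {[golf=india], [hotel], [juliett], [kilo]}} (6 elements).


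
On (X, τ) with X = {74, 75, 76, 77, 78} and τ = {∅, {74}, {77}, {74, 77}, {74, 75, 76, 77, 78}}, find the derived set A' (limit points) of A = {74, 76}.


A' = {75, 76, 78}

For each x ∈ X, list the open sets U ∈ τ with x ∈ U, then check whether U ∩ (A ∖ {x}) ≠ ∅ for every such U.
  x = 74: open {74} ∋ x has {74} ∩ (A ∖ {74}) = ∅, so x is NOT a limit point.
  x = 75: opens ∋ x are {74, 75, 76, 77, 78}; each meets A ∖ {75}, so x IS a limit point.
  x = 76: opens ∋ x are {74, 75, 76, 77, 78}; each meets A ∖ {76}, so x IS a limit point.
  x = 77: open {77} ∋ x has {77} ∩ (A ∖ {77}) = ∅, so x is NOT a limit point.
  x = 78: opens ∋ x are {74, 75, 76, 77, 78}; each meets A ∖ {78}, so x IS a limit point.
Collecting: A' = {75, 76, 78}.


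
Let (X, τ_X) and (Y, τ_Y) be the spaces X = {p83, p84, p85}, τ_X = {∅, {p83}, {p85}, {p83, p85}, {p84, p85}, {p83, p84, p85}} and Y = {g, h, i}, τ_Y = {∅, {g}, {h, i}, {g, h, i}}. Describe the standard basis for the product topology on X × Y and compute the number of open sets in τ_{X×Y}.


Basis B = {∅ × ∅, {p83} × {g}, {p85} × {g}, {p83, p85} × {g}, {p83} × {h, i}, {p84, p85} × {g}, {p85} × {h, i}, {p83} × {g, h, i}, {p83, p84, p85} × {g}, {p85} × {g, h, i}, {p83, p85} × {h, i}, {p84, p85} × {h, i}, {p83, p85} × {g, h, i}, {p83, p84, p85} × {h, i}, {p84, p85} × {g, h, i}, {p83, p84, p85} × {g, h, i}}; |τ_{X×Y}| = 36.

Enumerate products U × V with U ∈ τ_X, V ∈ τ_Y (deduplicated):
  ∅ × ∅ = {} (∅)
  {p83} × {g} = {(p83,g)}
  {p85} × {g} = {(p85,g)}
  {p83, p85} × {g} = {(p83,g), (p85,g)}
  {p83} × {h, i} = {(p83,h), (p83,i)}
  {p84, p85} × {g} = {(p84,g), (p85,g)}
  {p85} × {h, i} = {(p85,h), (p85,i)}
  {p83} × {g, h, i} = {(p83,g), (p83,h), (p83,i)}
  {p83, p84, p85} × {g} = {(p83,g), (p84,g), (p85,g)}
  {p85} × {g, h, i} = {(p85,g), (p85,h), (p85,i)}
  {p83, p85} × {h, i} = {(p83,h), (p83,i), (p85,h), (p85,i)}
  {p84, p85} × {h, i} = {(p84,h), (p84,i), (p85,h), (p85,i)}
  {p83, p85} × {g, h, i} = {(p83,g), (p83,h), (p83,i), (p85,g), (p85,h), (p85,i)}
  {p83, p84, p85} × {h, i} = {(p83,h), (p83,i), (p84,h), (p84,i), (p85,h), (p85,i)}
  {p84, p85} × {g, h, i} = {(p84,g), (p84,h), (p84,i), (p85,g), (p85,h), (p85,i)}
  {p83, p84, p85} × {g, h, i} = {(p83,g), (p83,h), (p83,i), (p84,g), (p84,h), (p84,i), (p85,g), (p85,h), (p85,i)}
These 16 distinct sets form the basis B.
Close under arbitrary unions to get τ_{X×Y}; counting gives |τ_{X×Y}| = 36.


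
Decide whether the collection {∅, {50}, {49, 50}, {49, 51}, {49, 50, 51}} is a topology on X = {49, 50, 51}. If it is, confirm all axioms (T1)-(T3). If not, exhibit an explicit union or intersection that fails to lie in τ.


τ is NOT a topology on X.

Axiom (T1): ∅ ∈ τ? Yes; X ∈ τ? Yes.
Axiom (T2/T3): check pairwise unions and intersections of members of τ.
Counterexample for (T3): {49, 50} ∩ {49, 51} = {49} ∉ τ. Therefore τ is NOT a topology.


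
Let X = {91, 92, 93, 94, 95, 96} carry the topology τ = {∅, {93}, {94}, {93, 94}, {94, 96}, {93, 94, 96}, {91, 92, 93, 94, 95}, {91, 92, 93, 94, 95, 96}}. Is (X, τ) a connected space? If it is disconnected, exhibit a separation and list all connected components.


(X, τ) is connected.

Find clopen sets (U ∈ τ with X ∖ U ∈ τ):
  U = ∅, X ∖ U = {91, 92, 93, 94, 95, 96} — both open, so U is clopen.
  U = {91, 92, 93, 94, 95, 96}, X ∖ U = ∅ — both open, so U is clopen.
Only trivial clopens (∅ and X) exist, so (X, τ) is connected.
Compute connected components by grouping points that agree on all clopens:
  component: {91, 92, 93, 94, 95, 96}


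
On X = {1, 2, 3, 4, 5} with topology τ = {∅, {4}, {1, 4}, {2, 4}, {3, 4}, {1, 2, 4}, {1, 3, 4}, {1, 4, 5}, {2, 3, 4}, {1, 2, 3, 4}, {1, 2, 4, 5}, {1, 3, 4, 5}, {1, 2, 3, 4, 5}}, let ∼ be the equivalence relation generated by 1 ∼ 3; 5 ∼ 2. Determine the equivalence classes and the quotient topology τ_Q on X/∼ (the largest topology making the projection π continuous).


X/∼ = {[1=3], [2=5], [4]}; |τ_Q| = 4.

Equivalence classes: [1=3], [2=5], [4].
Quotient map π: X → X/∼ sends 1 ↦ [1=3], 2 ↦ [2=5], 3 ↦ [1=3], 4 ↦ [4], 5 ↦ [2=5].
For each subset V ⊆ X/∼, compute π^{-1}(V) ⊆ X and check whether π^{-1}(V) ∈ τ. V is open in τ_Q iff π^{-1}(V) ∈ τ.
  V = {}: π^{-1}(V) = ∅ ∈ τ ✓.
  V = {[1=3]}: π^{-1}(V) = {1, 3} ∉ τ ✗.
  V = {[2=5]}: π^{-1}(V) = {2, 5} ∉ τ ✗.
  V = {[1=3], [2=5]}: π^{-1}(V) = {1, 2, 3, 5} ∉ τ ✗.
  V = {[4]}: π^{-1}(V) = {4} ∈ τ ✓.
  V = {[1=3], [4]}: π^{-1}(V) = {1, 3, 4} ∈ τ ✓.
  V = {[2=5], [4]}: π^{-1}(V) = {2, 4, 5} ∉ τ ✗.
  V = {[1=3], [2=5], [4]}: π^{-1}(V) = {1, 2, 3, 4, 5} ∈ τ ✓.
Open sets in the quotient: τ_Q = {{}, {[4]}, {[1=3], [4]}, {[1=3], [2=5], [4]}} (4 elements).


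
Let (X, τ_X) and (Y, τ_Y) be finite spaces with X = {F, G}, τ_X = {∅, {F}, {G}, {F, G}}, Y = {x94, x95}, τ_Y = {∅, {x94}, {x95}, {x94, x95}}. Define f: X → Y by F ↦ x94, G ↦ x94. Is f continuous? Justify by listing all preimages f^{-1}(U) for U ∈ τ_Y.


f IS continuous.

Compute f^{-1}(U) for each U ∈ τ_Y:
  U = ∅: f^{-1}(U) = ∅ ∈ τ_X ✓.
  U = {x94}: f^{-1}(U) = {F, G} ∈ τ_X ✓.
  U = {x95}: f^{-1}(U) = ∅ ∈ τ_X ✓.
  U = {x94, x95}: f^{-1}(U) = {F, G} ∈ τ_X ✓.
Every preimage lies in τ_X, so f IS continuous.


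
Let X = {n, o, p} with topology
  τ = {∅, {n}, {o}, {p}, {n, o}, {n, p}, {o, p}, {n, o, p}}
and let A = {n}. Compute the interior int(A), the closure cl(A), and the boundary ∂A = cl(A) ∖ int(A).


int(A) = {n}, cl(A) = {n}, ∂A = ∅.

Closed sets in (X, τ) are complements of opens:
  closed(X, τ) = {∅, {n}, {o}, {p}, {n, o}, {n, p}, {o, p}, {n, o, p}}.
int(A) = ⋃ {U ∈ τ : U ⊆ A}. Opens contained in A: ∅, {n}.
Taking the union of these: int(A) = {n}.
cl(A) = ⋂ {C closed : A ⊆ C}. Closed sets containing A: {n}, {n, o}, {n, p}, {n, o, p}.
Intersecting these: cl(A) = {n}.
∂A = cl(A) ∖ int(A) = {n} ∖ {n} = ∅.


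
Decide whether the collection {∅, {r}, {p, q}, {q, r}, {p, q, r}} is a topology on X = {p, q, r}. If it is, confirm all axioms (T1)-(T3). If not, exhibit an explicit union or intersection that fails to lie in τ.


τ is NOT a topology on X.

Axiom (T1): ∅ ∈ τ? Yes; X ∈ τ? Yes.
Axiom (T2/T3): check pairwise unions and intersections of members of τ.
Counterexample for (T3): {p, q} ∩ {q, r} = {q} ∉ τ. Therefore τ is NOT a topology.


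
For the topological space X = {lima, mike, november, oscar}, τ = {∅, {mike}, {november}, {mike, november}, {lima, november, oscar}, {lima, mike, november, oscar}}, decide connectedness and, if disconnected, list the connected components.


(X, τ) is disconnected; components = [{mike}, {lima, november, oscar}].

Find clopen sets (U ∈ τ with X ∖ U ∈ τ):
  U = ∅, X ∖ U = {lima, mike, november, oscar} — both open, so U is clopen.
  U = {mike}, X ∖ U = {lima, november, oscar} — both open, so U is clopen.
  U = {lima, november, oscar}, X ∖ U = {mike} — both open, so U is clopen.
  U = {lima, mike, november, oscar}, X ∖ U = ∅ — both open, so U is clopen.
Nontrivial clopen(s) exist: e.g. {mike}. So (X, τ) is disconnected.
Compute connected components by grouping points that agree on all clopens:
  component: {mike}
  component: {lima, november, oscar}


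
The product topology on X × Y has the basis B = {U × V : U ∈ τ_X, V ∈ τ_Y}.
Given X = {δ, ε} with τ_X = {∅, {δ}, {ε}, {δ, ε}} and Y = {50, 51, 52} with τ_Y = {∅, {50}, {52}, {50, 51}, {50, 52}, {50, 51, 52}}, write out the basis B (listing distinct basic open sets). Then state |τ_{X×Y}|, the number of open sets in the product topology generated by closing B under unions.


Basis B = {∅ × ∅, {δ} × {50}, {δ} × {52}, {ε} × {50}, {ε} × {52}, {δ} × {50, 51}, {δ} × {50, 52}, {δ, ε} × {50}, {δ, ε} × {52}, {ε} × {50, 51}, {ε} × {50, 52}, {δ} × {50, 51, 52}, {ε} × {50, 51, 52}, {δ, ε} × {50, 51}, {δ, ε} × {50, 52}, {δ, ε} × {50, 51, 52}}; |τ_{X×Y}| = 36.

Enumerate products U × V with U ∈ τ_X, V ∈ τ_Y (deduplicated):
  ∅ × ∅ = {} (∅)
  {δ} × {50} = {(δ,50)}
  {δ} × {52} = {(δ,52)}
  {ε} × {50} = {(ε,50)}
  {ε} × {52} = {(ε,52)}
  {δ} × {50, 51} = {(δ,50), (δ,51)}
  {δ} × {50, 52} = {(δ,50), (δ,52)}
  {δ, ε} × {50} = {(δ,50), (ε,50)}
  {δ, ε} × {52} = {(δ,52), (ε,52)}
  {ε} × {50, 51} = {(ε,50), (ε,51)}
  {ε} × {50, 52} = {(ε,50), (ε,52)}
  {δ} × {50, 51, 52} = {(δ,50), (δ,51), (δ,52)}
  {ε} × {50, 51, 52} = {(ε,50), (ε,51), (ε,52)}
  {δ, ε} × {50, 51} = {(δ,50), (δ,51), (ε,50), (ε,51)}
  {δ, ε} × {50, 52} = {(δ,50), (δ,52), (ε,50), (ε,52)}
  {δ, ε} × {50, 51, 52} = {(δ,50), (δ,51), (δ,52), (ε,50), (ε,51), (ε,52)}
These 16 distinct sets form the basis B.
Close under arbitrary unions to get τ_{X×Y}; counting gives |τ_{X×Y}| = 36.


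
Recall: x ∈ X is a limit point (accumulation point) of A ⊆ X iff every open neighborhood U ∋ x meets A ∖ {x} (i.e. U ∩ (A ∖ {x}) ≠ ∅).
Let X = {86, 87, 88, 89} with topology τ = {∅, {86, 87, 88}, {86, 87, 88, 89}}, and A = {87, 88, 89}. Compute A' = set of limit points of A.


A' = {86, 87, 88, 89}

For each x ∈ X, list the open sets U ∈ τ with x ∈ U, then check whether U ∩ (A ∖ {x}) ≠ ∅ for every such U.
  x = 86: opens ∋ x are {86, 87, 88}, {86, 87, 88, 89}; each meets A ∖ {86}, so x IS a limit point.
  x = 87: opens ∋ x are {86, 87, 88}, {86, 87, 88, 89}; each meets A ∖ {87}, so x IS a limit point.
  x = 88: opens ∋ x are {86, 87, 88}, {86, 87, 88, 89}; each meets A ∖ {88}, so x IS a limit point.
  x = 89: opens ∋ x are {86, 87, 88, 89}; each meets A ∖ {89}, so x IS a limit point.
Collecting: A' = {86, 87, 88, 89}.


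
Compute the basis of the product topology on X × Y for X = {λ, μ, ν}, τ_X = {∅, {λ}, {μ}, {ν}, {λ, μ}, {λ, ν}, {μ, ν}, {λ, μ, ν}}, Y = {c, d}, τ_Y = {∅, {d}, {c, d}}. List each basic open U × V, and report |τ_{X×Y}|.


Basis B = {∅ × ∅, {λ} × {d}, {μ} × {d}, {ν} × {d}, {λ} × {c, d}, {λ, μ} × {d}, {λ, ν} × {d}, {μ} × {c, d}, {μ, ν} × {d}, {ν} × {c, d}, {λ, μ, ν} × {d}, {λ, μ} × {c, d}, {λ, ν} × {c, d}, {μ, ν} × {c, d}, {λ, μ, ν} × {c, d}}; |τ_{X×Y}| = 27.

Enumerate products U × V with U ∈ τ_X, V ∈ τ_Y (deduplicated):
  ∅ × ∅ = {} (∅)
  {λ} × {d} = {(λ,d)}
  {μ} × {d} = {(μ,d)}
  {ν} × {d} = {(ν,d)}
  {λ} × {c, d} = {(λ,c), (λ,d)}
  {λ, μ} × {d} = {(λ,d), (μ,d)}
  {λ, ν} × {d} = {(λ,d), (ν,d)}
  {μ} × {c, d} = {(μ,c), (μ,d)}
  {μ, ν} × {d} = {(μ,d), (ν,d)}
  {ν} × {c, d} = {(ν,c), (ν,d)}
  {λ, μ, ν} × {d} = {(λ,d), (μ,d), (ν,d)}
  {λ, μ} × {c, d} = {(λ,c), (λ,d), (μ,c), (μ,d)}
  {λ, ν} × {c, d} = {(λ,c), (λ,d), (ν,c), (ν,d)}
  {μ, ν} × {c, d} = {(μ,c), (μ,d), (ν,c), (ν,d)}
  {λ, μ, ν} × {c, d} = {(λ,c), (λ,d), (μ,c), (μ,d), (ν,c), (ν,d)}
These 15 distinct sets form the basis B.
Close under arbitrary unions to get τ_{X×Y}; counting gives |τ_{X×Y}| = 27.


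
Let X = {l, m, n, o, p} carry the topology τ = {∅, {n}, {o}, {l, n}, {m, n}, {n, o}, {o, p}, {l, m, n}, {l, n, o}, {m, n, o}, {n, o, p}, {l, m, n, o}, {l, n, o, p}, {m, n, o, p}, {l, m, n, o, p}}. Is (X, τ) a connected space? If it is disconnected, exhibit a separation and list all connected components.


(X, τ) is disconnected; components = [{o, p}, {l, m, n}].

Find clopen sets (U ∈ τ with X ∖ U ∈ τ):
  U = ∅, X ∖ U = {l, m, n, o, p} — both open, so U is clopen.
  U = {o, p}, X ∖ U = {l, m, n} — both open, so U is clopen.
  U = {l, m, n}, X ∖ U = {o, p} — both open, so U is clopen.
  U = {l, m, n, o, p}, X ∖ U = ∅ — both open, so U is clopen.
Nontrivial clopen(s) exist: e.g. {o, p}. So (X, τ) is disconnected.
Compute connected components by grouping points that agree on all clopens:
  component: {o, p}
  component: {l, m, n}


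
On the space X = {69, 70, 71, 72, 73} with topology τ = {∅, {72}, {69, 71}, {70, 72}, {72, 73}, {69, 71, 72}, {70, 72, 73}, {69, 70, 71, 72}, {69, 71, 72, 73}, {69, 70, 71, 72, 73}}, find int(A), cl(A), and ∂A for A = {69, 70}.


int(A) = ∅, cl(A) = {69, 70, 71}, ∂A = {69, 70, 71}.

Closed sets in (X, τ) are complements of opens:
  closed(X, τ) = {∅, {70}, {73}, {69, 71}, {70, 73}, {69, 70, 71}, {69, 71, 73}, {70, 72, 73}, {69, 70, 71, 73}, {69, 70, 71, 72, 73}}.
int(A) = ⋃ {U ∈ τ : U ⊆ A}. Opens contained in A: ∅.
Taking the union of these: int(A) = ∅.
cl(A) = ⋂ {C closed : A ⊆ C}. Closed sets containing A: {69, 70, 71}, {69, 70, 71, 73}, {69, 70, 71, 72, 73}.
Intersecting these: cl(A) = {69, 70, 71}.
∂A = cl(A) ∖ int(A) = {69, 70, 71} ∖ ∅ = {69, 70, 71}.


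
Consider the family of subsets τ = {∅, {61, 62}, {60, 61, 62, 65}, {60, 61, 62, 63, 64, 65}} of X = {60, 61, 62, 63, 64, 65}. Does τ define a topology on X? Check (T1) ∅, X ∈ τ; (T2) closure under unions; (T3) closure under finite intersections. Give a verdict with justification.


τ IS a topology on X.

Axiom (T1): ∅ ∈ τ? Yes; X ∈ τ? Yes.
Axiom (T2/T3): check pairwise unions and intersections of members of τ.
All pairwise intersections and unions checked — each lies in τ. Therefore τ satisfies (T1), (T2), (T3): it IS a topology on X.


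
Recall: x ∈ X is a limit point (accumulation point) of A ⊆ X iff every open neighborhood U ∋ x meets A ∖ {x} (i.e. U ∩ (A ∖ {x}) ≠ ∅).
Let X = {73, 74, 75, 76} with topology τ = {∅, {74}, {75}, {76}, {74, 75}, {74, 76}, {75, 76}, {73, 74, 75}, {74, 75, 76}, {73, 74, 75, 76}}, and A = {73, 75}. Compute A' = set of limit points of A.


A' = {73}

For each x ∈ X, list the open sets U ∈ τ with x ∈ U, then check whether U ∩ (A ∖ {x}) ≠ ∅ for every such U.
  x = 73: opens ∋ x are {73, 74, 75}, {73, 74, 75, 76}; each meets A ∖ {73}, so x IS a limit point.
  x = 74: open {74} ∋ x has {74} ∩ (A ∖ {74}) = ∅, so x is NOT a limit point.
  x = 75: open {75} ∋ x has {75} ∩ (A ∖ {75}) = ∅, so x is NOT a limit point.
  x = 76: open {76} ∋ x has {76} ∩ (A ∖ {76}) = ∅, so x is NOT a limit point.
Collecting: A' = {73}.


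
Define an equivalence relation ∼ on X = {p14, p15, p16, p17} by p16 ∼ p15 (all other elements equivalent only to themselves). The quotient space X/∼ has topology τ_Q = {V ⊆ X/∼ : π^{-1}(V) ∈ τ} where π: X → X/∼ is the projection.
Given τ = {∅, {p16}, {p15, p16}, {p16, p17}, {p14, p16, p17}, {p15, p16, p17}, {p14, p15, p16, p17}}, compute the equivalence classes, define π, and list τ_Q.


X/∼ = {[p14], [p15=p16], [p17]}; |τ_Q| = 4.

Equivalence classes: [p14], [p15=p16], [p17].
Quotient map π: X → X/∼ sends p14 ↦ [p14], p15 ↦ [p15=p16], p16 ↦ [p15=p16], p17 ↦ [p17].
For each subset V ⊆ X/∼, compute π^{-1}(V) ⊆ X and check whether π^{-1}(V) ∈ τ. V is open in τ_Q iff π^{-1}(V) ∈ τ.
  V = {}: π^{-1}(V) = ∅ ∈ τ ✓.
  V = {[p14]}: π^{-1}(V) = {p14} ∉ τ ✗.
  V = {[p15=p16]}: π^{-1}(V) = {p15, p16} ∈ τ ✓.
  V = {[p14], [p15=p16]}: π^{-1}(V) = {p14, p15, p16} ∉ τ ✗.
  V = {[p17]}: π^{-1}(V) = {p17} ∉ τ ✗.
  V = {[p14], [p17]}: π^{-1}(V) = {p14, p17} ∉ τ ✗.
  V = {[p15=p16], [p17]}: π^{-1}(V) = {p15, p16, p17} ∈ τ ✓.
  V = {[p14], [p15=p16], [p17]}: π^{-1}(V) = {p14, p15, p16, p17} ∈ τ ✓.
Open sets in the quotient: τ_Q = {{}, {[p15=p16]}, {[p15=p16], [p17]}, {[p14], [p15=p16], [p17]}} (4 elements).


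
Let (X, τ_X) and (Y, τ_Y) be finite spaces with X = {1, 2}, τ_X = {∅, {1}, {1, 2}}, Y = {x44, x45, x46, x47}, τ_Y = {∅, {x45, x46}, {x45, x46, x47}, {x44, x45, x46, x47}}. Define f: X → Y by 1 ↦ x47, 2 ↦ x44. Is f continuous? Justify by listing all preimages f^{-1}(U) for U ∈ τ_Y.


f IS continuous.

Compute f^{-1}(U) for each U ∈ τ_Y:
  U = ∅: f^{-1}(U) = ∅ ∈ τ_X ✓.
  U = {x45, x46}: f^{-1}(U) = ∅ ∈ τ_X ✓.
  U = {x45, x46, x47}: f^{-1}(U) = {1} ∈ τ_X ✓.
  U = {x44, x45, x46, x47}: f^{-1}(U) = {1, 2} ∈ τ_X ✓.
Every preimage lies in τ_X, so f IS continuous.


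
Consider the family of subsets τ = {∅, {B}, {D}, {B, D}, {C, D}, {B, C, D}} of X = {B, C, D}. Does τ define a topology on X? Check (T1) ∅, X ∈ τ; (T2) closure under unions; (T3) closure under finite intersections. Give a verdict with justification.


τ IS a topology on X.

Axiom (T1): ∅ ∈ τ? Yes; X ∈ τ? Yes.
Axiom (T2/T3): check pairwise unions and intersections of members of τ.
All pairwise intersections and unions checked — each lies in τ. Therefore τ satisfies (T1), (T2), (T3): it IS a topology on X.


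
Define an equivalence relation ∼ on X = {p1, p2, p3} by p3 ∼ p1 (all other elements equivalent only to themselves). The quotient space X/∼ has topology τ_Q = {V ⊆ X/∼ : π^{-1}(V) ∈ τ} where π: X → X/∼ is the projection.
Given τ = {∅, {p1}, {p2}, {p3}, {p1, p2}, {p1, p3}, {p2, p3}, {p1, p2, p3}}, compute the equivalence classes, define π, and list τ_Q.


X/∼ = {[p1=p3], [p2]}; |τ_Q| = 4.

Equivalence classes: [p1=p3], [p2].
Quotient map π: X → X/∼ sends p1 ↦ [p1=p3], p2 ↦ [p2], p3 ↦ [p1=p3].
For each subset V ⊆ X/∼, compute π^{-1}(V) ⊆ X and check whether π^{-1}(V) ∈ τ. V is open in τ_Q iff π^{-1}(V) ∈ τ.
  V = {}: π^{-1}(V) = ∅ ∈ τ ✓.
  V = {[p1=p3]}: π^{-1}(V) = {p1, p3} ∈ τ ✓.
  V = {[p2]}: π^{-1}(V) = {p2} ∈ τ ✓.
  V = {[p1=p3], [p2]}: π^{-1}(V) = {p1, p2, p3} ∈ τ ✓.
Open sets in the quotient: τ_Q = {{}, {[p1=p3]}, {[p2]}, {[p1=p3], [p2]}} (4 elements).


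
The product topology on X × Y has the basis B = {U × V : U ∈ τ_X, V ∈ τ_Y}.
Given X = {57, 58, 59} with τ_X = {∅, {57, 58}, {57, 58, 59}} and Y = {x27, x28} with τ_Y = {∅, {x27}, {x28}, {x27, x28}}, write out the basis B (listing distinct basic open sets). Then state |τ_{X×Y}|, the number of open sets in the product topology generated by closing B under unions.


Basis B = {∅ × ∅, {57, 58} × {x27}, {57, 58} × {x28}, {57, 58, 59} × {x27}, {57, 58, 59} × {x28}, {57, 58} × {x27, x28}, {57, 58, 59} × {x27, x28}}; |τ_{X×Y}| = 9.

Enumerate products U × V with U ∈ τ_X, V ∈ τ_Y (deduplicated):
  ∅ × ∅ = {} (∅)
  {57, 58} × {x27} = {(57,x27), (58,x27)}
  {57, 58} × {x28} = {(57,x28), (58,x28)}
  {57, 58, 59} × {x27} = {(57,x27), (58,x27), (59,x27)}
  {57, 58, 59} × {x28} = {(57,x28), (58,x28), (59,x28)}
  {57, 58} × {x27, x28} = {(57,x27), (57,x28), (58,x27), (58,x28)}
  {57, 58, 59} × {x27, x28} = {(57,x27), (57,x28), (58,x27), (58,x28), (59,x27), (59,x28)}
These 7 distinct sets form the basis B.
Close under arbitrary unions to get τ_{X×Y}; counting gives |τ_{X×Y}| = 9.


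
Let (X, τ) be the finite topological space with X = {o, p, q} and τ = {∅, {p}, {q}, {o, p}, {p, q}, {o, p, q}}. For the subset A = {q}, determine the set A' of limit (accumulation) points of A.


A' = ∅

For each x ∈ X, list the open sets U ∈ τ with x ∈ U, then check whether U ∩ (A ∖ {x}) ≠ ∅ for every such U.
  x = o: open {o, p} ∋ x has {o, p} ∩ (A ∖ {o}) = ∅, so x is NOT a limit point.
  x = p: open {p} ∋ x has {p} ∩ (A ∖ {p}) = ∅, so x is NOT a limit point.
  x = q: open {q} ∋ x has {q} ∩ (A ∖ {q}) = ∅, so x is NOT a limit point.
Collecting: A' = ∅.


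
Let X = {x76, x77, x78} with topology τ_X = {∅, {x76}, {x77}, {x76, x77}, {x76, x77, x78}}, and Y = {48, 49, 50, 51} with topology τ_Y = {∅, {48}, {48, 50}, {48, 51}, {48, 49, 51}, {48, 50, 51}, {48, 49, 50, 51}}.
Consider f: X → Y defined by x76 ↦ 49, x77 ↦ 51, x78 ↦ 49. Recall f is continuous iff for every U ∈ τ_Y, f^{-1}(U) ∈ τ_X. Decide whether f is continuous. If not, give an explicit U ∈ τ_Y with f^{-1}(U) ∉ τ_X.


f IS continuous.

Compute f^{-1}(U) for each U ∈ τ_Y:
  U = ∅: f^{-1}(U) = ∅ ∈ τ_X ✓.
  U = {48}: f^{-1}(U) = ∅ ∈ τ_X ✓.
  U = {48, 50}: f^{-1}(U) = ∅ ∈ τ_X ✓.
  U = {48, 51}: f^{-1}(U) = {x77} ∈ τ_X ✓.
  U = {48, 49, 51}: f^{-1}(U) = {x76, x77, x78} ∈ τ_X ✓.
  U = {48, 50, 51}: f^{-1}(U) = {x77} ∈ τ_X ✓.
  U = {48, 49, 50, 51}: f^{-1}(U) = {x76, x77, x78} ∈ τ_X ✓.
Every preimage lies in τ_X, so f IS continuous.


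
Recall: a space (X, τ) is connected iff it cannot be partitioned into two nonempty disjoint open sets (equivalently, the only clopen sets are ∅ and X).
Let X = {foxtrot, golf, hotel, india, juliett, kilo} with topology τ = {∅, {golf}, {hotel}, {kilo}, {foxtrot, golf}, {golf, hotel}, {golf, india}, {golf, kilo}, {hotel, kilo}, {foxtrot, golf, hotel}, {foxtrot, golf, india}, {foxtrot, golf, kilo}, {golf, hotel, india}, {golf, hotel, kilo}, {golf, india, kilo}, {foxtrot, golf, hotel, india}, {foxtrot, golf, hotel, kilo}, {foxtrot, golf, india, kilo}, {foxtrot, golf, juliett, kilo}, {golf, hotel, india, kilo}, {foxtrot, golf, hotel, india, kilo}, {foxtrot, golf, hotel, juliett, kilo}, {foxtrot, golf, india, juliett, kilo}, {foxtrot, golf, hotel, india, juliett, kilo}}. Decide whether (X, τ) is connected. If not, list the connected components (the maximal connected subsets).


(X, τ) is disconnected; components = [{hotel}, {foxtrot, golf, india, juliett, kilo}].

Find clopen sets (U ∈ τ with X ∖ U ∈ τ):
  U = ∅, X ∖ U = {foxtrot, golf, hotel, india, juliett, kilo} — both open, so U is clopen.
  U = {hotel}, X ∖ U = {foxtrot, golf, india, juliett, kilo} — both open, so U is clopen.
  U = {foxtrot, golf, india, juliett, kilo}, X ∖ U = {hotel} — both open, so U is clopen.
  U = {foxtrot, golf, hotel, india, juliett, kilo}, X ∖ U = ∅ — both open, so U is clopen.
Nontrivial clopen(s) exist: e.g. {hotel}. So (X, τ) is disconnected.
Compute connected components by grouping points that agree on all clopens:
  component: {hotel}
  component: {foxtrot, golf, india, juliett, kilo}


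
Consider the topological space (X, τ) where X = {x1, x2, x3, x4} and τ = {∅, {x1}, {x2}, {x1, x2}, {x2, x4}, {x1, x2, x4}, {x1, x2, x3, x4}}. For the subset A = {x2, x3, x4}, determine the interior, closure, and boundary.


int(A) = {x2, x4}, cl(A) = {x2, x3, x4}, ∂A = {x3}.

Closed sets in (X, τ) are complements of opens:
  closed(X, τ) = {∅, {x3}, {x1, x3}, {x3, x4}, {x1, x3, x4}, {x2, x3, x4}, {x1, x2, x3, x4}}.
int(A) = ⋃ {U ∈ τ : U ⊆ A}. Opens contained in A: ∅, {x2}, {x2, x4}.
Taking the union of these: int(A) = {x2, x4}.
cl(A) = ⋂ {C closed : A ⊆ C}. Closed sets containing A: {x2, x3, x4}, {x1, x2, x3, x4}.
Intersecting these: cl(A) = {x2, x3, x4}.
∂A = cl(A) ∖ int(A) = {x2, x3, x4} ∖ {x2, x4} = {x3}.


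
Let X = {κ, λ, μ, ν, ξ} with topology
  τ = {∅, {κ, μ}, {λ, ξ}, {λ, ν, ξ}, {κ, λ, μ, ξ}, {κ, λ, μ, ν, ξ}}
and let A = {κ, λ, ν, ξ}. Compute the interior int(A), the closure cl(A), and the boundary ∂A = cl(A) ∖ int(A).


int(A) = {λ, ν, ξ}, cl(A) = {κ, λ, μ, ν, ξ}, ∂A = {κ, μ}.

Closed sets in (X, τ) are complements of opens:
  closed(X, τ) = {∅, {ν}, {κ, μ}, {κ, μ, ν}, {λ, ν, ξ}, {κ, λ, μ, ν, ξ}}.
int(A) = ⋃ {U ∈ τ : U ⊆ A}. Opens contained in A: ∅, {λ, ξ}, {λ, ν, ξ}.
Taking the union of these: int(A) = {λ, ν, ξ}.
cl(A) = ⋂ {C closed : A ⊆ C}. Closed sets containing A: {κ, λ, μ, ν, ξ}.
Intersecting these: cl(A) = {κ, λ, μ, ν, ξ}.
∂A = cl(A) ∖ int(A) = {κ, λ, μ, ν, ξ} ∖ {λ, ν, ξ} = {κ, μ}.


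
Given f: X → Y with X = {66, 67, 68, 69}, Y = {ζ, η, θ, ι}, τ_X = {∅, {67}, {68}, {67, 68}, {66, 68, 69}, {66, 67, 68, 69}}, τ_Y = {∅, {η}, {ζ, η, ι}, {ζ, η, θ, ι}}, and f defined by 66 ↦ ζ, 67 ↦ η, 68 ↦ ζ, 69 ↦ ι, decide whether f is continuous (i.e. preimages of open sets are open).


f IS continuous.

Compute f^{-1}(U) for each U ∈ τ_Y:
  U = ∅: f^{-1}(U) = ∅ ∈ τ_X ✓.
  U = {η}: f^{-1}(U) = {67} ∈ τ_X ✓.
  U = {ζ, η, ι}: f^{-1}(U) = {66, 67, 68, 69} ∈ τ_X ✓.
  U = {ζ, η, θ, ι}: f^{-1}(U) = {66, 67, 68, 69} ∈ τ_X ✓.
Every preimage lies in τ_X, so f IS continuous.


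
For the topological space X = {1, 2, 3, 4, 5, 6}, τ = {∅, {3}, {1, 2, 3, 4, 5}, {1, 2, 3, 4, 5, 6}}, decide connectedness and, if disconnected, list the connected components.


(X, τ) is connected.

Find clopen sets (U ∈ τ with X ∖ U ∈ τ):
  U = ∅, X ∖ U = {1, 2, 3, 4, 5, 6} — both open, so U is clopen.
  U = {1, 2, 3, 4, 5, 6}, X ∖ U = ∅ — both open, so U is clopen.
Only trivial clopens (∅ and X) exist, so (X, τ) is connected.
Compute connected components by grouping points that agree on all clopens:
  component: {1, 2, 3, 4, 5, 6}


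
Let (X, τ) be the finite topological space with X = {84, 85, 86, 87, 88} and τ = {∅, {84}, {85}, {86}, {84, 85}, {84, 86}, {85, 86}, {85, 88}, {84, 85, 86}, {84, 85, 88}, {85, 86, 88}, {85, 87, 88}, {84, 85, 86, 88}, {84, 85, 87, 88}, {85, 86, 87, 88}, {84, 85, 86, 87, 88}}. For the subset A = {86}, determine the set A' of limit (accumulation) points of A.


A' = ∅

For each x ∈ X, list the open sets U ∈ τ with x ∈ U, then check whether U ∩ (A ∖ {x}) ≠ ∅ for every such U.
  x = 84: open {84} ∋ x has {84} ∩ (A ∖ {84}) = ∅, so x is NOT a limit point.
  x = 85: open {85} ∋ x has {85} ∩ (A ∖ {85}) = ∅, so x is NOT a limit point.
  x = 86: open {86} ∋ x has {86} ∩ (A ∖ {86}) = ∅, so x is NOT a limit point.
  x = 87: open {85, 87, 88} ∋ x has {85, 87, 88} ∩ (A ∖ {87}) = ∅, so x is NOT a limit point.
  x = 88: open {85, 88} ∋ x has {85, 88} ∩ (A ∖ {88}) = ∅, so x is NOT a limit point.
Collecting: A' = ∅.


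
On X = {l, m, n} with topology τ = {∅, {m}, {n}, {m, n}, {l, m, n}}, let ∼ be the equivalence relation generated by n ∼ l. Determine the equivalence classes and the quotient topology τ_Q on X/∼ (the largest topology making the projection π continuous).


X/∼ = {[l=n], [m]}; |τ_Q| = 3.

Equivalence classes: [l=n], [m].
Quotient map π: X → X/∼ sends l ↦ [l=n], m ↦ [m], n ↦ [l=n].
For each subset V ⊆ X/∼, compute π^{-1}(V) ⊆ X and check whether π^{-1}(V) ∈ τ. V is open in τ_Q iff π^{-1}(V) ∈ τ.
  V = {}: π^{-1}(V) = ∅ ∈ τ ✓.
  V = {[l=n]}: π^{-1}(V) = {l, n} ∉ τ ✗.
  V = {[m]}: π^{-1}(V) = {m} ∈ τ ✓.
  V = {[l=n], [m]}: π^{-1}(V) = {l, m, n} ∈ τ ✓.
Open sets in the quotient: τ_Q = {{}, {[m]}, {[l=n], [m]}} (3 elements).


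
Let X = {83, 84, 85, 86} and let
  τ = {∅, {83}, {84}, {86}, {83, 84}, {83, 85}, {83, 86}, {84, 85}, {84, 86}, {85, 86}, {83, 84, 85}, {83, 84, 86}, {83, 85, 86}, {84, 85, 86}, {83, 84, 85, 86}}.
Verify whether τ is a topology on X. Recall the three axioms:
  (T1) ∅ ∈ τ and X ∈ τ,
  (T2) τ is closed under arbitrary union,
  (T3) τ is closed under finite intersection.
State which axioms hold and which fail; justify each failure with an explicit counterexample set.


τ is NOT a topology on X.

Axiom (T1): ∅ ∈ τ? Yes; X ∈ τ? Yes.
Axiom (T2/T3): check pairwise unions and intersections of members of τ.
Counterexample for (T3): {83, 85} ∩ {84, 85} = {85} ∉ τ. Therefore τ is NOT a topology.


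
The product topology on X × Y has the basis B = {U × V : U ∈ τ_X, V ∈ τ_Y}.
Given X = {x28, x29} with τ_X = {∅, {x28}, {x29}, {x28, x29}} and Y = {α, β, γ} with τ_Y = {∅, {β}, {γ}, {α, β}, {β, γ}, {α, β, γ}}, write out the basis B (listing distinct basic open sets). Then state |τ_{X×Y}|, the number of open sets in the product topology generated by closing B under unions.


Basis B = {∅ × ∅, {x28} × {β}, {x28} × {γ}, {x29} × {β}, {x29} × {γ}, {x28} × {α, β}, {x28} × {β, γ}, {x28, x29} × {β}, {x28, x29} × {γ}, {x29} × {α, β}, {x29} × {β, γ}, {x28} × {α, β, γ}, {x29} × {α, β, γ}, {x28, x29} × {α, β}, {x28, x29} × {β, γ}, {x28, x29} × {α, β, γ}}; |τ_{X×Y}| = 36.

Enumerate products U × V with U ∈ τ_X, V ∈ τ_Y (deduplicated):
  ∅ × ∅ = {} (∅)
  {x28} × {β} = {(x28,β)}
  {x28} × {γ} = {(x28,γ)}
  {x29} × {β} = {(x29,β)}
  {x29} × {γ} = {(x29,γ)}
  {x28} × {α, β} = {(x28,α), (x28,β)}
  {x28} × {β, γ} = {(x28,β), (x28,γ)}
  {x28, x29} × {β} = {(x28,β), (x29,β)}
  {x28, x29} × {γ} = {(x28,γ), (x29,γ)}
  {x29} × {α, β} = {(x29,α), (x29,β)}
  {x29} × {β, γ} = {(x29,β), (x29,γ)}
  {x28} × {α, β, γ} = {(x28,α), (x28,β), (x28,γ)}
  {x29} × {α, β, γ} = {(x29,α), (x29,β), (x29,γ)}
  {x28, x29} × {α, β} = {(x28,α), (x28,β), (x29,α), (x29,β)}
  {x28, x29} × {β, γ} = {(x28,β), (x28,γ), (x29,β), (x29,γ)}
  {x28, x29} × {α, β, γ} = {(x28,α), (x28,β), (x28,γ), (x29,α), (x29,β), (x29,γ)}
These 16 distinct sets form the basis B.
Close under arbitrary unions to get τ_{X×Y}; counting gives |τ_{X×Y}| = 36.
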